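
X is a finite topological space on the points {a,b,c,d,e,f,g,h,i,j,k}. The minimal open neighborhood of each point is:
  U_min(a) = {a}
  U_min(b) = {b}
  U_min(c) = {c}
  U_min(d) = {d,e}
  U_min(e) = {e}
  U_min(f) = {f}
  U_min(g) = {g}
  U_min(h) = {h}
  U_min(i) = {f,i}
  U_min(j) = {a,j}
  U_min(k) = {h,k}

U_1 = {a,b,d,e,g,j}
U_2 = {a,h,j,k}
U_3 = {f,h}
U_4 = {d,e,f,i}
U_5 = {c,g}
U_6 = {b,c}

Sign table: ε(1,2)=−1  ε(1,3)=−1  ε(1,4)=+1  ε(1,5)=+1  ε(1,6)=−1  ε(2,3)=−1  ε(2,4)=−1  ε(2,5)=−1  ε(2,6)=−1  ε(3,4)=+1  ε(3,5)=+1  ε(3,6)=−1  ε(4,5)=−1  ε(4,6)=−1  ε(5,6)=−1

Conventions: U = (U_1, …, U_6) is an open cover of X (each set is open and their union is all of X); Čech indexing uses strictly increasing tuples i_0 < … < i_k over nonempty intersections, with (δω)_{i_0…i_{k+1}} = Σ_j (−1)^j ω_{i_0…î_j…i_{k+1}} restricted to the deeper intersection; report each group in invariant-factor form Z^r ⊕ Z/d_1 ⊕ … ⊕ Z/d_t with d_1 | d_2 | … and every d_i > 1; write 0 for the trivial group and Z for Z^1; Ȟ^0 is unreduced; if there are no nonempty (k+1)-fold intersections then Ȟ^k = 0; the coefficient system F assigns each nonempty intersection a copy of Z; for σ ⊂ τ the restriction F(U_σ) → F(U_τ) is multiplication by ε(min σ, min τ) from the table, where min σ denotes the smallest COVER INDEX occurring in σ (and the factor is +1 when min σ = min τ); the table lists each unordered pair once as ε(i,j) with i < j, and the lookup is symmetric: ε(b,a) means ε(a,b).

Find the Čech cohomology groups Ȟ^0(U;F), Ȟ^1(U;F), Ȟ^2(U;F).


Ȟ^0(U;F) ≅ Z,  Ȟ^1(U;F) ≅ Z^2,  Ȟ^2(U;F) ≅ 0

nerve of the cover:
  U12={a,j} U14={d,e} U15={g} U16={b} U23={h} U34={f} U56={c}
C dims 6,7; δ0: rk 5, SNF 1^5
Ȟ^0 = (6 − 5) − 0 = 1, so Ȟ^0 ≅ Z
Ȟ^1 = (7 − 0) − 5 = 2, so Ȟ^1 ≅ Z^2
Ȟ^2 = (0 − 0) − 0 = 0, so Ȟ^2 ≅ 0


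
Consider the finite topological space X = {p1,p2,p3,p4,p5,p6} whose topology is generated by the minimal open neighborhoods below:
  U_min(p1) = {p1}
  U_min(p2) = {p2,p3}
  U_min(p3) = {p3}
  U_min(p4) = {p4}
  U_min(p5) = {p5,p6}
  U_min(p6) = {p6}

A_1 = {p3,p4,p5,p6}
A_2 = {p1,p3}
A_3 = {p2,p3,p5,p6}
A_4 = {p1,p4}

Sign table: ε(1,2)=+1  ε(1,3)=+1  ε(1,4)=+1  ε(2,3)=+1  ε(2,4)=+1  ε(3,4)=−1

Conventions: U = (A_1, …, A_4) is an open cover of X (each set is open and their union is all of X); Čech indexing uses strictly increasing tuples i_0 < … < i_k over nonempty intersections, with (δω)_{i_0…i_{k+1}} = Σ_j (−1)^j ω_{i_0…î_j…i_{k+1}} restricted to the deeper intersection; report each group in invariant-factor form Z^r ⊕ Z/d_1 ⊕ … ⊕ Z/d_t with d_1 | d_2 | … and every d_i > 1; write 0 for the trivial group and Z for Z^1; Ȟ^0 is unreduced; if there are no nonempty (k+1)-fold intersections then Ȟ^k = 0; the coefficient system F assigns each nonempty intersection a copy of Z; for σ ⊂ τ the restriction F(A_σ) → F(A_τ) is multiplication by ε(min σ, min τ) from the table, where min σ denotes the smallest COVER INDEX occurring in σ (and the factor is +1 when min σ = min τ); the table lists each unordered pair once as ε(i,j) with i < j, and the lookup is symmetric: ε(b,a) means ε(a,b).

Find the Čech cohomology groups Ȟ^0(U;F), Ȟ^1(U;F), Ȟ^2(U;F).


nerve simplices:
  A12={p3} A13={p3,p5,p6} A14={p4} A23={p3} A24={p1}
  A123={p3}
C dims 4,5,1; δ0: rk 3, SNF 1^3; δ1: rk 1, SNF 1^1
degree 0: 4−3−0 = 1 → Ȟ^0 ≅ Z
degree 1: 5−1−3 = 1 → Ȟ^1 ≅ Z
degree 2: 1−0−1 = 0 → Ȟ^2 ≅ 0

Ȟ^0(U;F) ≅ Z; Ȟ^1(U;F) ≅ Z; Ȟ^2(U;F) ≅ 0


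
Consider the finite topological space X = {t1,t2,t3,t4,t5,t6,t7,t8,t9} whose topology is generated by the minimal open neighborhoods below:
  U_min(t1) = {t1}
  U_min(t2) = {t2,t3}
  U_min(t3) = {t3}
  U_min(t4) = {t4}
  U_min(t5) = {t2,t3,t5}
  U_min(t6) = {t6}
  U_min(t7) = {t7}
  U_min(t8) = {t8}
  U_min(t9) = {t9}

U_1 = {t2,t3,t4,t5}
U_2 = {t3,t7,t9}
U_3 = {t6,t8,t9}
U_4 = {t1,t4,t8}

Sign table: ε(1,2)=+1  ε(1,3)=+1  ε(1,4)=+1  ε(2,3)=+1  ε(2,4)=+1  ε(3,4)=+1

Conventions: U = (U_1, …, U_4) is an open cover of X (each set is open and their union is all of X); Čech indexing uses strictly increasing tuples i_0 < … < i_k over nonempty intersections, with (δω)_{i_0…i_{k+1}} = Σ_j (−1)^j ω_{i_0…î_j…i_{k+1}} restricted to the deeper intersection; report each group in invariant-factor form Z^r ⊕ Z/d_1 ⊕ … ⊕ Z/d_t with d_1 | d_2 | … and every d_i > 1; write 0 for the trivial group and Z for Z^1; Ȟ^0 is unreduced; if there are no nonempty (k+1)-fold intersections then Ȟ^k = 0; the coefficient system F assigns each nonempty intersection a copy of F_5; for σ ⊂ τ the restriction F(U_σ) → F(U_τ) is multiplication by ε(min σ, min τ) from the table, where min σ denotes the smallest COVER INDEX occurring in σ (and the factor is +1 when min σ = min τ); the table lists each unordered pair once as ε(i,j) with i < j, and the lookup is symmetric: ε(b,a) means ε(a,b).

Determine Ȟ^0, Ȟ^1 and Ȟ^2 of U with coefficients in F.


intersection data:
  U12={t3} U14={t4} U23={t9} U34={t8}
C dims 4,4; δ0: rk_F5 3
Ȟ^0 = (4 − 3) − 0 = 1, so Ȟ^0 ≅ Z/5
Ȟ^1 = (4 − 0) − 3 = 1, so Ȟ^1 ≅ Z/5
Ȟ^2 = (0 − 0) − 0 = 0, so Ȟ^2 ≅ 0

Ȟ^0(U;F) ≅ Z/5; Ȟ^1(U;F) ≅ Z/5; Ȟ^2(U;F) ≅ 0


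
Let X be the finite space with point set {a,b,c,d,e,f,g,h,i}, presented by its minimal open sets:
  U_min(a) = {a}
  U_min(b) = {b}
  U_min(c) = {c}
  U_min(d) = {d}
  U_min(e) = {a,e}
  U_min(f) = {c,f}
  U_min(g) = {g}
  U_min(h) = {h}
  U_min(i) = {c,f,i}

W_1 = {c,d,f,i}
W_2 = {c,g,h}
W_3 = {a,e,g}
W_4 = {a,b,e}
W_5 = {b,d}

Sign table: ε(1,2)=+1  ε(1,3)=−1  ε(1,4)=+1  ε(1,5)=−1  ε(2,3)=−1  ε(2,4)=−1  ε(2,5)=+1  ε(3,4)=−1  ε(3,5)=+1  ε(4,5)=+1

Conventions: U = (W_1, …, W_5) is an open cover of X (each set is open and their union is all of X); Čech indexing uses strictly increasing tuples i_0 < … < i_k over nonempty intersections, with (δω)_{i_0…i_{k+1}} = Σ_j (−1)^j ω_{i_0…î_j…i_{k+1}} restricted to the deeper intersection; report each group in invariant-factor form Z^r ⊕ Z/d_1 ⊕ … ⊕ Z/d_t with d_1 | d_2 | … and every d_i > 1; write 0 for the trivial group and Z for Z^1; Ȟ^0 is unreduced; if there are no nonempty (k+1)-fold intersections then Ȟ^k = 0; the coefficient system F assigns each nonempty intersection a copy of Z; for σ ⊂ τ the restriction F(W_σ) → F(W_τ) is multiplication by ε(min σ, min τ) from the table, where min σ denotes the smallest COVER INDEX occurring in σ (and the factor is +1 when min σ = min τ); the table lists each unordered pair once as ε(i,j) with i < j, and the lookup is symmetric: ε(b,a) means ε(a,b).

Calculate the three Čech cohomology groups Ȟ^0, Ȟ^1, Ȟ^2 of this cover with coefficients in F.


Ȟ^0 = 0; Ȟ^1 = Z/2; Ȟ^2 = 0

nerve of the cover:
  W12={c} W15={d} W23={g} W34={a,e} W45={b}
C dims 5,5; δ0: rk 5, SNF 1^4·2
Ȟ^0 = (5 − 5) − 0 = 0, so Ȟ^0 ≅ 0
Ȟ^1 = (5 − 0) − 5 = 0 plus torsion [2], so Ȟ^1 ≅ Z/2
Ȟ^2 = (0 − 0) − 0 = 0, so Ȟ^2 ≅ 0


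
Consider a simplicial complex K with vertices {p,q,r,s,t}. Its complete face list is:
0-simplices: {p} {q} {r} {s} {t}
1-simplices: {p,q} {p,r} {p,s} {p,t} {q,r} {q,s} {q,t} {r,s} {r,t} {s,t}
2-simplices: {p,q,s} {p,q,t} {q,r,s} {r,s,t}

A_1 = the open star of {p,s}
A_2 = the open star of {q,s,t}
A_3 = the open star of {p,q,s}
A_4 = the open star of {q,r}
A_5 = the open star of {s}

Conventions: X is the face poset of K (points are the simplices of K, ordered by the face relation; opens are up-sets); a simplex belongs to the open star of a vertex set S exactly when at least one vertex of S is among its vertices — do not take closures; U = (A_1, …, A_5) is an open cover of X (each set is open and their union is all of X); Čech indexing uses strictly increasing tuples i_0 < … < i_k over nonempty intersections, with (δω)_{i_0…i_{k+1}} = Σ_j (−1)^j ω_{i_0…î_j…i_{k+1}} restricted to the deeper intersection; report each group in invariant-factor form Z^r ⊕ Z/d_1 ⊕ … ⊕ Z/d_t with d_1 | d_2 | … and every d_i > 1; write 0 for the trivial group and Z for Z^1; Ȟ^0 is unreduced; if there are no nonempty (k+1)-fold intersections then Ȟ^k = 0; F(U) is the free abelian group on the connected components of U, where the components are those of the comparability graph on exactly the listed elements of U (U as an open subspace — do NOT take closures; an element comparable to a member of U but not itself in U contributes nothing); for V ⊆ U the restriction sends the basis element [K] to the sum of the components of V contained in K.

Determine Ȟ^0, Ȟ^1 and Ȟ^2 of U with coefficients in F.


Ȟ^0 ≅ Z, Ȟ^1 ≅ Z and Ȟ^2 ≅ 0

nonempty intersections:
  A1={{p},{s},{p,q},{p,r},{p,s},{p,t},{q,s},{r,s},{s,t},{p,q,s},{p,q,t},{q,r,s},{r,s,t}} A2={{q},{s},{t},{p,q},{p,s},{p,t},{q,r},{q,s},{q,t},{r,s},{r,t},{s,t},{p,q,s},{p,q,t},{q,r,s},{r,s,t}} A3={{p},{q},{s},{p,q},{p,r},{p,s},{p,t},{q,r},{q,s},{q,t},{r,s},{s,t},{p,q,s},{p,q,t},{q,r,s},{r,s,t}} A4={{q},{r},{p,q},{p,r},{q,r},{q,s},{q,t},{r,s},{r,t},{p,q,s},{p,q,t},{q,r,s},{r,s,t}} A5={{s},{p,s},{q,s},{r,s},{s,t},{p,q,s},{q,r,s},{r,s,t}}
  A12={{s},{p,q},{p,s},{p,t},{q,s},{r,s},{s,t},{p,q,s},{p,q,t},{q,r,s},{r,s,t}} A13={{p},{s},{p,q},{p,r},{p,s},{p,t},{q,s},{r,s},{s,t},{p,q,s},{p,q,t},{q,r,s},{r,s,t}} A14={{p,q},{p,r},{q,s},{r,s},{p,q,s},{p,q,t},{q,r,s},{r,s,t}} A15={{s},{p,s},{q,s},{r,s},{s,t},{p,q,s},{q,r,s},{r,s,t}} A23={{q},{s},{p,q},{p,s},{p,t},{q,r},{q,s},{q,t},{r,s},{s,t},{p,q,s},{p,q,t},{q,r,s},{r,s,t}} A24={{q},{p,q},{q,r},{q,s},{q,t},{r,s},{r,t},{p,q,s},{p,q,t},{q,r,s},{r,s,t}} A25={{s},{p,s},{q,s},{r,s},{s,t},{p,q,s},{q,r,s},{r,s,t}} A34={{q},{p,q},{p,r},{q,r},{q,s},{q,t},{r,s},{p,q,s},{p,q,t},{q,r,s},{r,s,t}} A35={{s},{p,s},{q,s},{r,s},{s,t},{p,q,s},{q,r,s},{r,s,t}} A45={{q,s},{r,s},{p,q,s},{q,r,s},{r,s,t}}
  A123={{s},{p,q},{p,s},{p,t},{q,s},{r,s},{s,t},{p,q,s},{p,q,t},{q,r,s},{r,s,t}} A124={{p,q},{q,s},{r,s},{p,q,s},{p,q,t},{q,r,s},{r,s,t}} A125={{s},{p,s},{q,s},{r,s},{s,t},{p,q,s},{q,r,s},{r,s,t}} A134={{p,q},{p,r},{q,s},{r,s},{p,q,s},{p,q,t},{q,r,s},{r,s,t}} A135={{s},{p,s},{q,s},{r,s},{s,t},{p,q,s},{q,r,s},{r,s,t}} A145={{q,s},{r,s},{p,q,s},{q,r,s},{r,s,t}} A234={{q},{p,q},{q,r},{q,s},{q,t},{r,s},{p,q,s},{p,q,t},{q,r,s},{r,s,t}} A235={{s},{p,s},{q,s},{r,s},{s,t},{p,q,s},{q,r,s},{r,s,t}} A245={{q,s},{r,s},{p,q,s},{q,r,s},{r,s,t}} A345={{q,s},{r,s},{p,q,s},{q,r,s},{r,s,t}}
  A1234={{p,q},{q,s},{r,s},{p,q,s},{p,q,t},{q,r,s},{r,s,t}} A1235={{s},{p,s},{q,s},{r,s},{s,t},{p,q,s},{q,r,s},{r,s,t}} A1245={{q,s},{r,s},{p,q,s},{q,r,s},{r,s,t}} A1345={{q,s},{r,s},{p,q,s},{q,r,s},{r,s,t}} A2345={{q,s},{r,s},{p,q,s},{q,r,s},{r,s,t}}
  A12345={{q,s},{r,s},{p,q,s},{q,r,s},{r,s,t}}
components per intersection:
  A1: {{p},{s},{p,q},{p,r},{p,s},{p,t},{q,s},{r,s},{s,t},{p,q,s},{p,q,t},{q,r,s},{r,s,t}}
  A2: {{q},{s},{t},{p,q},{p,s},{p,t},{q,r},{q,s},{q,t},{r,s},{r,t},{s,t},{p,q,s},{p,q,t},{q,r,s},{r,s,t}}
  A3: {{p},{q},{s},{p,q},{p,r},{p,s},{p,t},{q,r},{q,s},{q,t},{r,s},{s,t},{p,q,s},{p,q,t},{q,r,s},{r,s,t}}
  A4: {{q},{r},{p,q},{p,r},{q,r},{q,s},{q,t},{r,s},{r,t},{p,q,s},{p,q,t},{q,r,s},{r,s,t}}
  A5: {{s},{p,s},{q,s},{r,s},{s,t},{p,q,s},{q,r,s},{r,s,t}}
  A12: {{s},{p,q},{p,s},{p,t},{q,s},{r,s},{s,t},{p,q,s},{p,q,t},{q,r,s},{r,s,t}}
  A13: {{p},{s},{p,q},{p,r},{p,s},{p,t},{q,s},{r,s},{s,t},{p,q,s},{p,q,t},{q,r,s},{r,s,t}}
  A14: {{p,q},{q,s},{r,s},{p,q,s},{p,q,t},{q,r,s},{r,s,t}} {{p,r}}
  A15: {{s},{p,s},{q,s},{r,s},{s,t},{p,q,s},{q,r,s},{r,s,t}}
  A23: {{q},{s},{p,q},{p,s},{p,t},{q,r},{q,s},{q,t},{r,s},{s,t},{p,q,s},{p,q,t},{q,r,s},{r,s,t}}
  A24: {{q},{p,q},{q,r},{q,s},{q,t},{r,s},{r,t},{p,q,s},{p,q,t},{q,r,s},{r,s,t}}
  A25: {{s},{p,s},{q,s},{r,s},{s,t},{p,q,s},{q,r,s},{r,s,t}}
  A34: {{q},{p,q},{q,r},{q,s},{q,t},{r,s},{p,q,s},{p,q,t},{q,r,s},{r,s,t}} {{p,r}}
  A35: {{s},{p,s},{q,s},{r,s},{s,t},{p,q,s},{q,r,s},{r,s,t}}
  A45: {{q,s},{r,s},{p,q,s},{q,r,s},{r,s,t}}
  A123: {{s},{p,q},{p,s},{p,t},{q,s},{r,s},{s,t},{p,q,s},{p,q,t},{q,r,s},{r,s,t}}
  A124: {{p,q},{q,s},{r,s},{p,q,s},{p,q,t},{q,r,s},{r,s,t}}
  A125: {{s},{p,s},{q,s},{r,s},{s,t},{p,q,s},{q,r,s},{r,s,t}}
  A134: {{p,q},{q,s},{r,s},{p,q,s},{p,q,t},{q,r,s},{r,s,t}} {{p,r}}
  A135: {{s},{p,s},{q,s},{r,s},{s,t},{p,q,s},{q,r,s},{r,s,t}}
  A145: {{q,s},{r,s},{p,q,s},{q,r,s},{r,s,t}}
  A234: {{q},{p,q},{q,r},{q,s},{q,t},{r,s},{p,q,s},{p,q,t},{q,r,s},{r,s,t}}
  A235: {{s},{p,s},{q,s},{r,s},{s,t},{p,q,s},{q,r,s},{r,s,t}}
  A245: {{q,s},{r,s},{p,q,s},{q,r,s},{r,s,t}}
  A345: {{q,s},{r,s},{p,q,s},{q,r,s},{r,s,t}}
  A1234: {{p,q},{q,s},{r,s},{p,q,s},{p,q,t},{q,r,s},{r,s,t}}
  A1235: {{s},{p,s},{q,s},{r,s},{s,t},{p,q,s},{q,r,s},{r,s,t}}
  A1245: {{q,s},{r,s},{p,q,s},{q,r,s},{r,s,t}}
  A1345: {{q,s},{r,s},{p,q,s},{q,r,s},{r,s,t}}
  A2345: {{q,s},{r,s},{p,q,s},{q,r,s},{r,s,t}}
  A12345: {{q,s},{r,s},{p,q,s},{q,r,s},{r,s,t}}
C dims 5,12,11,5; δ0: rk 4, SNF 1^4; δ1: rk 7, SNF 1^7; δ2: rk 4, SNF 1^4
Ȟ^0: (5−4)−0=1 ⇒ Z
Ȟ^1: (12−7)−4=1 ⇒ Z
Ȟ^2: (11−4)−7=0 ⇒ 0


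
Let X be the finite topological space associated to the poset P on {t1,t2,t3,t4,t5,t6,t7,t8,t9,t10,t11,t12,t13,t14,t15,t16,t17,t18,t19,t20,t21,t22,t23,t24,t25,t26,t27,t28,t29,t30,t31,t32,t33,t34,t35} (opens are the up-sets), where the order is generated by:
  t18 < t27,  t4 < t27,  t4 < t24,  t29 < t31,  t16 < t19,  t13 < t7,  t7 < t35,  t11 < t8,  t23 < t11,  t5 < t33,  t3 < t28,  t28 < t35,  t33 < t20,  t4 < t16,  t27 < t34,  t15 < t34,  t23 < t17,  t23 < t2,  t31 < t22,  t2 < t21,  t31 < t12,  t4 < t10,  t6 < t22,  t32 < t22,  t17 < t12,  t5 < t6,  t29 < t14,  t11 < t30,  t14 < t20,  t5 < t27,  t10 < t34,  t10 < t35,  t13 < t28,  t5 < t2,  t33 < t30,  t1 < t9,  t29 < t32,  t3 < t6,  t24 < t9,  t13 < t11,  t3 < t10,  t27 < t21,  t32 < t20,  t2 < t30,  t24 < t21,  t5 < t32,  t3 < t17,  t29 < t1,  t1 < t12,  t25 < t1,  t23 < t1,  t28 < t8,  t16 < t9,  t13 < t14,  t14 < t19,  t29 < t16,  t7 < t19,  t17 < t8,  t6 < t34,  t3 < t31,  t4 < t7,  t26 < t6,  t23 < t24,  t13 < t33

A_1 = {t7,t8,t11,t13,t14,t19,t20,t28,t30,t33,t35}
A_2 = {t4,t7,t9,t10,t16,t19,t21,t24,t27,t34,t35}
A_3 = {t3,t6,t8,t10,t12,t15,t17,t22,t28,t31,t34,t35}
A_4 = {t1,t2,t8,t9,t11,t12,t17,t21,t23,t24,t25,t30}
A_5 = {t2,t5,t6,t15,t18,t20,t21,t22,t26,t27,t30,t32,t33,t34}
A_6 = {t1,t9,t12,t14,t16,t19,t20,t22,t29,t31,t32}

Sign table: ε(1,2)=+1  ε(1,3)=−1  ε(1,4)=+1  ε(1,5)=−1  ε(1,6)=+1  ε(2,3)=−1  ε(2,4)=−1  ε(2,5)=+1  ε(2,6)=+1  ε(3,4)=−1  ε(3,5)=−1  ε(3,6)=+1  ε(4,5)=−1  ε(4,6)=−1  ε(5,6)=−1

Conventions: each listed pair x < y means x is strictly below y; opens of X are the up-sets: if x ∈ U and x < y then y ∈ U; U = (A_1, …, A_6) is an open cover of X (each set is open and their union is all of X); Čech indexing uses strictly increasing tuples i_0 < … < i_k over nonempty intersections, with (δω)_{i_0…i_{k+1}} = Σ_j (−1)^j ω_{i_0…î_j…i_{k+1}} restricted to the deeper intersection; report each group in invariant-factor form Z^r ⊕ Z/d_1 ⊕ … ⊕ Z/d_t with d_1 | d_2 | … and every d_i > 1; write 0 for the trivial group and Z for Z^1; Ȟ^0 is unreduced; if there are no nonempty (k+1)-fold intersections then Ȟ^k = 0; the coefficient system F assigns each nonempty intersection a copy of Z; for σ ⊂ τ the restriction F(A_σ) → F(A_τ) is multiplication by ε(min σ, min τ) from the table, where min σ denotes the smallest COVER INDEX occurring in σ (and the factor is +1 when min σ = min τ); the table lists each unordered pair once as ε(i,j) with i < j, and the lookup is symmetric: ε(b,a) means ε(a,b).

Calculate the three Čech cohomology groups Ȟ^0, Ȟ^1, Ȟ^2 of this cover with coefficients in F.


Ȟ^0 ≅ 0; Ȟ^1 ≅ Z/2; Ȟ^2 ≅ Z

nerve simplices:
  A12={t7,t19,t35} A13={t8,t28,t35} A14={t8,t11,t30} A15={t20,t30,t33} A16={t14,t19,t20} A23={t10,t34,t35} A24={t9,t21,t24} A25={t21,t27,t34} A26={t9,t16,t19} A34={t8,t12,t17} A35={t6,t15,t22,t34} A36={t12,t22,t31} A45={t2,t21,t30} A46={t1,t9,t12} A56={t20,t22,t32}
  A123={t35} A126={t19} A134={t8} A145={t30} A156={t20} A235={t34} A245={t21} A246={t9} A346={t12} A356={t22}
C dims 6,15,10; δ0: rk 6, SNF 1^5·2; δ1: rk 9, SNF 1^9
degree 0: 6−6−0 = 0 → Ȟ^0 ≅ 0
degree 1: 15−9−6 = 0 plus torsion [2] → Ȟ^1 ≅ Z/2
degree 2: 10−0−9 = 1 → Ȟ^2 ≅ Z


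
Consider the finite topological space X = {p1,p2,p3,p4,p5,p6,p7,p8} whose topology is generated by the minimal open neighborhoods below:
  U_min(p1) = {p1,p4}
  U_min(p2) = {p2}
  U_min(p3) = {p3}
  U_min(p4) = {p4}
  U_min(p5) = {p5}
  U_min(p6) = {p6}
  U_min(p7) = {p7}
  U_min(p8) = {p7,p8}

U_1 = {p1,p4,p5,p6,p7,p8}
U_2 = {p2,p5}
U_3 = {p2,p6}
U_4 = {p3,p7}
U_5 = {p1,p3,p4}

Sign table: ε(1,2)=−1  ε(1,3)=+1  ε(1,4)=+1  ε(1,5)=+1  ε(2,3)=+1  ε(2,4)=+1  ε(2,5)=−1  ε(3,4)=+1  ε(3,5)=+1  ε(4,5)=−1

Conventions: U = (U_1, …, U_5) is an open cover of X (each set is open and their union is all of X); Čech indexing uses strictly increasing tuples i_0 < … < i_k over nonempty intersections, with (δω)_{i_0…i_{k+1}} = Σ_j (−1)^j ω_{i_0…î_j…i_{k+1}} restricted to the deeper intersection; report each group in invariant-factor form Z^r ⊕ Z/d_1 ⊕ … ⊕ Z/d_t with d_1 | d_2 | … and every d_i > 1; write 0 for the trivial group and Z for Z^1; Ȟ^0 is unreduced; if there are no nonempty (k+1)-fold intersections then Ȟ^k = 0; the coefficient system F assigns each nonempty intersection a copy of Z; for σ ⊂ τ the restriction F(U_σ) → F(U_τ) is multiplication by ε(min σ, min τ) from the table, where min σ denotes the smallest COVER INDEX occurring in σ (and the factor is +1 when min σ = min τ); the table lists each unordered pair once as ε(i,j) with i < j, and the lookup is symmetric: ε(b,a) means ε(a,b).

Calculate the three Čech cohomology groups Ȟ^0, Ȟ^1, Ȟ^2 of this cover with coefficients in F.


cover nerve:
  U12={p5} U13={p6} U14={p7} U15={p1,p4} U23={p2} U45={p3}
C dims 5,6; δ0: rk 5, SNF 1^4·2
Ȟ^0: (5−5)−0=0 ⇒ 0
Ȟ^1: (6−0)−5=1 plus torsion [2] ⇒ Z ⊕ Z/2
Ȟ^2: (0−0)−0=0 ⇒ 0

Ȟ^0 ≅ 0, Ȟ^1 ≅ Z ⊕ Z/2 and Ȟ^2 ≅ 0


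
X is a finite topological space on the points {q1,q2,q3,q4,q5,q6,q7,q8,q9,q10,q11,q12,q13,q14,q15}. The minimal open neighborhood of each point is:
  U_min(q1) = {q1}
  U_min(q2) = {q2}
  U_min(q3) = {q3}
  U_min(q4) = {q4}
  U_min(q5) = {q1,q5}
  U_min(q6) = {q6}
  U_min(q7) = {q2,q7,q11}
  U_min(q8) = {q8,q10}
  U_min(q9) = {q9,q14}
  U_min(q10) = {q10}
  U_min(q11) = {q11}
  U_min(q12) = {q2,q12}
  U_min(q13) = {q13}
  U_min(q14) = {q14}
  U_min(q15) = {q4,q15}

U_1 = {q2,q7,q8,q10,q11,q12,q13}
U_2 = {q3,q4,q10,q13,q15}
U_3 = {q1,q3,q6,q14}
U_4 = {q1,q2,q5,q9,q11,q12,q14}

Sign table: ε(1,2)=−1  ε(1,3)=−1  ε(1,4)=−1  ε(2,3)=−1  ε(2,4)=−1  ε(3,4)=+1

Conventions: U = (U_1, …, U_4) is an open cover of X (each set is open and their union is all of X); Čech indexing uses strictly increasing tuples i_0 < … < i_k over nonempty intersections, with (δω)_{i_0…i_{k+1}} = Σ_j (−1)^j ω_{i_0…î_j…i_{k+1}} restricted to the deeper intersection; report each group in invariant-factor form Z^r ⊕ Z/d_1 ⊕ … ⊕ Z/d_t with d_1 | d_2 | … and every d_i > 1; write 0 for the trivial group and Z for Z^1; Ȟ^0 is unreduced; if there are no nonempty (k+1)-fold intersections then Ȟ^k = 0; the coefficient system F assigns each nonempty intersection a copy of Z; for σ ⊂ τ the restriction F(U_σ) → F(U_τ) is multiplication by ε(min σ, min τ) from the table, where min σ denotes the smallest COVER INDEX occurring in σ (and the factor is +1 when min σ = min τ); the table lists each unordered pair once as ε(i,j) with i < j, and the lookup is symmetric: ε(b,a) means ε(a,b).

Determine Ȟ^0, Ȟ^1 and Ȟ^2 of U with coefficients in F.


Ȟ^0(U;F) ≅ 0, Ȟ^1(U;F) ≅ Z/2 and Ȟ^2(U;F) ≅ 0

nonempty overlaps:
  U12={q10,q13} U14={q2,q11,q12} U23={q3} U34={q1,q14}
C dims 4,4; δ0: rk 4, SNF 1^3·2
degree 0: 4−4−0 = 0 → Ȟ^0 ≅ 0
degree 1: 4−0−4 = 0 plus torsion [2] → Ȟ^1 ≅ Z/2
degree 2: 0−0−0 = 0 → Ȟ^2 ≅ 0


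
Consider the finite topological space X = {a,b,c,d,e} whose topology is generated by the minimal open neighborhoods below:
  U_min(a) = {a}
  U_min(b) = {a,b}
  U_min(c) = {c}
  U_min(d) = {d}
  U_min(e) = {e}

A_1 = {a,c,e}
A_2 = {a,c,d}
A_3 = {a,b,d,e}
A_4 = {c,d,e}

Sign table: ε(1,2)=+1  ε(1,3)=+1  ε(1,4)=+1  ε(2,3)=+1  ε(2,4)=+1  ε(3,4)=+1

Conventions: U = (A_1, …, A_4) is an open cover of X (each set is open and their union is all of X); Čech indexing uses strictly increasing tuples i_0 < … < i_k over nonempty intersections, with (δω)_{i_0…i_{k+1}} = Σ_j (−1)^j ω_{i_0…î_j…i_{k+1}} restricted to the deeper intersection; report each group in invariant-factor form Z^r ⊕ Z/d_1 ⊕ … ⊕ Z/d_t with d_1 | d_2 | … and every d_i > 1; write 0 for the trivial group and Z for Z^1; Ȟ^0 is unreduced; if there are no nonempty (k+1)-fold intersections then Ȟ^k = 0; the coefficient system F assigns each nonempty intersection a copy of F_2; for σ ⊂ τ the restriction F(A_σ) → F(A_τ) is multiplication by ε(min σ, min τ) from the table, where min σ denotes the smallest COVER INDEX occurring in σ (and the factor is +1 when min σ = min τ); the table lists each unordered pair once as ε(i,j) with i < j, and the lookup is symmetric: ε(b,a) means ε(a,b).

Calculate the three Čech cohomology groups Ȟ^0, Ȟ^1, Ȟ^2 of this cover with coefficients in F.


Ȟ^0 ≅ Z/2; Ȟ^1 ≅ 0; Ȟ^2 ≅ Z/2

intersection data:
  A12={a,c} A13={a,e} A14={c,e} A23={a,d} A24={c,d} A34={d,e}
  A123={a} A124={c} A134={e} A234={d}
C dims 4,6,4; δ0: rk_F2 3; δ1: rk_F2 3
Ȟ^0 = (4 − 3) − 0 = 1, so Ȟ^0 ≅ Z/2
Ȟ^1 = (6 − 3) − 3 = 0, so Ȟ^1 ≅ 0
Ȟ^2 = (4 − 0) − 3 = 1, so Ȟ^2 ≅ Z/2


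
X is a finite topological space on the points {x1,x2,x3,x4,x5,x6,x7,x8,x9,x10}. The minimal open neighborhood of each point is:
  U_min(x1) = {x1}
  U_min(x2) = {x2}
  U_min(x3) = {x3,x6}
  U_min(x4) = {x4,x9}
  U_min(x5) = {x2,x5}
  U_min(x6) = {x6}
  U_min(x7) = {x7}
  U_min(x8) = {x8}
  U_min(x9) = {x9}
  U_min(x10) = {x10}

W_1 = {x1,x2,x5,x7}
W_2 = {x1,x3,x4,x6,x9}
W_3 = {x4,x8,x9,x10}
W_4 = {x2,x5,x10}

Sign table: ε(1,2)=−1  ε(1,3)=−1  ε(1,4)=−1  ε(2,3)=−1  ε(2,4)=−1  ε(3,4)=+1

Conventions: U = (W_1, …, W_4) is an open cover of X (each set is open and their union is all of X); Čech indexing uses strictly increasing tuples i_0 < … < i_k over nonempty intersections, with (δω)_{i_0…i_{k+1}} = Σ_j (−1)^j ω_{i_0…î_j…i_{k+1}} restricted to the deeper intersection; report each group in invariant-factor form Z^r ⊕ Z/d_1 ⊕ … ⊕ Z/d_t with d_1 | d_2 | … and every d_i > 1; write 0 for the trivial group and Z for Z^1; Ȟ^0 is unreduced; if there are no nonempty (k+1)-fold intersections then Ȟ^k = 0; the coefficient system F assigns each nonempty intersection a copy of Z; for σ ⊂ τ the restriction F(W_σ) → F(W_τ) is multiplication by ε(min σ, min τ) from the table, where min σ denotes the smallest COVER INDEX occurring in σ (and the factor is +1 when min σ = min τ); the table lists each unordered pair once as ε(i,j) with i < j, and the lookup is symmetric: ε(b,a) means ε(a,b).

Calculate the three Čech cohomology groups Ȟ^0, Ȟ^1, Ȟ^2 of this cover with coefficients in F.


nonempty overlaps:
  W12={x1} W14={x2,x5} W23={x4,x9} W34={x10}
C dims 4,4; δ0: rk 4, SNF 1^3·2
degree 0: 4−4−0 = 0 → Ȟ^0 ≅ 0
degree 1: 4−0−4 = 0 plus torsion [2] → Ȟ^1 ≅ Z/2
degree 2: 0−0−0 = 0 → Ȟ^2 ≅ 0

Ȟ^0 = 0, Ȟ^1 = Z/2, Ȟ^2 = 0


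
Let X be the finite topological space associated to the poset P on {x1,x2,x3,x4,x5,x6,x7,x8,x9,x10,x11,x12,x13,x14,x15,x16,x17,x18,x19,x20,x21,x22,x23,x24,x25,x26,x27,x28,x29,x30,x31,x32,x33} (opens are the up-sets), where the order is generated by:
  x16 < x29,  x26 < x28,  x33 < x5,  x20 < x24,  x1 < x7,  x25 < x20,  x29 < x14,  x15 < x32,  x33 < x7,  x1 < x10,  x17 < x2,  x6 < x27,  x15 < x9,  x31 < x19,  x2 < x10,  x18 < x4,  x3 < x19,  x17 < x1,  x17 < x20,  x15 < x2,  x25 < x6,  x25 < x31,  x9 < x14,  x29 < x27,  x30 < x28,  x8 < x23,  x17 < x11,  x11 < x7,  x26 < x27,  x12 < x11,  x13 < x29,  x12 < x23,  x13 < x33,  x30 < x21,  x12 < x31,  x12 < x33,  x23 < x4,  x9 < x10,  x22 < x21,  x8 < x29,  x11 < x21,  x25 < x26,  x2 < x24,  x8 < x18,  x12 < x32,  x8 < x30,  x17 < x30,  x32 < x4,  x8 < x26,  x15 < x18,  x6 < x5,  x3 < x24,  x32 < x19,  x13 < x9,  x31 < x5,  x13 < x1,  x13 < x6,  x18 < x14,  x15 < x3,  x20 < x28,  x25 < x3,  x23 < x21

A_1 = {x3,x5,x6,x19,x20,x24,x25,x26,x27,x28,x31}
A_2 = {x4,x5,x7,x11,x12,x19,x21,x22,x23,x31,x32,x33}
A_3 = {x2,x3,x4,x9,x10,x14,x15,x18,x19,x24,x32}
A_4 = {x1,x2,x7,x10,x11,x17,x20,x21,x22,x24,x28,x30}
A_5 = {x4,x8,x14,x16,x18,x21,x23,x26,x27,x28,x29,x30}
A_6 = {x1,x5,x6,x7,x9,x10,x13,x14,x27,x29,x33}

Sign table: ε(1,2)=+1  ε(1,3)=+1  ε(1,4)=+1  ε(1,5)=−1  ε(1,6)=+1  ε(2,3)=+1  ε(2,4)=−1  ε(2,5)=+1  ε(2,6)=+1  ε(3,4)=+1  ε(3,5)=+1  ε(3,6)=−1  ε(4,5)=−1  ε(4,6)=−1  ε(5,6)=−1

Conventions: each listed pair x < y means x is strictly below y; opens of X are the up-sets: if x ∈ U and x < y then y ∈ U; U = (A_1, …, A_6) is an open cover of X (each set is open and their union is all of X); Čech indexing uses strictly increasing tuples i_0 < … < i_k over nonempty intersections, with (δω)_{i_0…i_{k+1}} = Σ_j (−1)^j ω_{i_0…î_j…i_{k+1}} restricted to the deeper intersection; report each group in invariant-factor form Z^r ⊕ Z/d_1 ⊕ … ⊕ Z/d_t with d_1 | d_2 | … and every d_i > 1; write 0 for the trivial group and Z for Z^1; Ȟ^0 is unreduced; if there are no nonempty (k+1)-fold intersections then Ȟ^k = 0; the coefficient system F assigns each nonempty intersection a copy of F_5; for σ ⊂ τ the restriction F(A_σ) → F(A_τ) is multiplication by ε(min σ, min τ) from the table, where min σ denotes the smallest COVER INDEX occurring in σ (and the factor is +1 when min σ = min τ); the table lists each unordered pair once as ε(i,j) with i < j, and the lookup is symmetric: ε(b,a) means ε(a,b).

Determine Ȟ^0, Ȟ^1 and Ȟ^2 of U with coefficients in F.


Ȟ^0(U;F) ≅ 0, Ȟ^1(U;F) ≅ 0, Ȟ^2(U;F) ≅ Z/5

nerve of the cover:
  A12={x5,x19,x31} A13={x3,x19,x24} A14={x20,x24,x28} A15={x26,x27,x28} A16={x5,x6,x27} A23={x4,x19,x32} A24={x7,x11,x21,x22} A25={x4,x21,x23} A26={x5,x7,x33} A34={x2,x10,x24} A35={x4,x14,x18} A36={x9,x10,x14} A45={x21,x28,x30} A46={x1,x7,x10} A56={x14,x27,x29}
  A123={x19} A126={x5} A134={x24} A145={x28} A156={x27} A235={x4} A245={x21} A246={x7} A346={x10} A356={x14}
C dims 6,15,10; δ0: rk_F5 6; δ1: rk_F5 9
Ȟ^0 = (6 − 6) − 0 = 0, so Ȟ^0 ≅ 0
Ȟ^1 = (15 − 9) − 6 = 0, so Ȟ^1 ≅ 0
Ȟ^2 = (10 − 0) − 9 = 1, so Ȟ^2 ≅ Z/5


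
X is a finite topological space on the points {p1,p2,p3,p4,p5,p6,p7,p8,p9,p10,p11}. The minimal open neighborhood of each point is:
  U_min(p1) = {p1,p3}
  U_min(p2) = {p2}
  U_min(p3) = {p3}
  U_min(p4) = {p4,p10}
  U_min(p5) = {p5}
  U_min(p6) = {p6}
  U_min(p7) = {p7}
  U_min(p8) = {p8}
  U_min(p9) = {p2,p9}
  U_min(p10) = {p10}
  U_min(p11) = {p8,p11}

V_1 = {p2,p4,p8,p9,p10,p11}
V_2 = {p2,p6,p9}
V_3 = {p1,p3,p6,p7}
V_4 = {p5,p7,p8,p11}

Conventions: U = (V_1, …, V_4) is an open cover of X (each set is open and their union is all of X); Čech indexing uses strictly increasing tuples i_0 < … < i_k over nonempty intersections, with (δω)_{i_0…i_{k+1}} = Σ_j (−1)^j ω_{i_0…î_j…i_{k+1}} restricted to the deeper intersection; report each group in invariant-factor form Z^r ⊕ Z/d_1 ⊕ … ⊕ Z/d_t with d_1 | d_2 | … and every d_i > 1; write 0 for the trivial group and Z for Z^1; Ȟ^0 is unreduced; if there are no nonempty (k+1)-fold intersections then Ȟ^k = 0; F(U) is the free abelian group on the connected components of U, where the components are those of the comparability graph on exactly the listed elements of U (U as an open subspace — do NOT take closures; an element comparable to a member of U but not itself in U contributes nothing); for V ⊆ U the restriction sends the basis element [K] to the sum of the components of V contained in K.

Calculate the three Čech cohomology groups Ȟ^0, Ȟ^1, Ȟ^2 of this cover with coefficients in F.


Ȟ^0 ≅ Z^7; Ȟ^1 ≅ 0; Ȟ^2 ≅ 0

intersection data:
  V12={p2,p9} V14={p8,p11} V23={p6} V34={p7}
components per intersection:
  V1: {p2,p9} {p4,p10} {p8,p11}
  V2: {p2,p9} {p6}
  V3: {p1,p3} {p6} {p7}
  V4: {p5} {p7} {p8,p11}
  V12: {p2,p9}
  V14: {p8,p11}
  V23: {p6}
  V34: {p7}
C dims 11,4; δ0: rk 4, SNF 1^4
Ȟ^0 = (11 − 4) − 0 = 7, so Ȟ^0 ≅ Z^7
Ȟ^1 = (4 − 0) − 4 = 0, so Ȟ^1 ≅ 0
Ȟ^2 = (0 − 0) − 0 = 0, so Ȟ^2 ≅ 0


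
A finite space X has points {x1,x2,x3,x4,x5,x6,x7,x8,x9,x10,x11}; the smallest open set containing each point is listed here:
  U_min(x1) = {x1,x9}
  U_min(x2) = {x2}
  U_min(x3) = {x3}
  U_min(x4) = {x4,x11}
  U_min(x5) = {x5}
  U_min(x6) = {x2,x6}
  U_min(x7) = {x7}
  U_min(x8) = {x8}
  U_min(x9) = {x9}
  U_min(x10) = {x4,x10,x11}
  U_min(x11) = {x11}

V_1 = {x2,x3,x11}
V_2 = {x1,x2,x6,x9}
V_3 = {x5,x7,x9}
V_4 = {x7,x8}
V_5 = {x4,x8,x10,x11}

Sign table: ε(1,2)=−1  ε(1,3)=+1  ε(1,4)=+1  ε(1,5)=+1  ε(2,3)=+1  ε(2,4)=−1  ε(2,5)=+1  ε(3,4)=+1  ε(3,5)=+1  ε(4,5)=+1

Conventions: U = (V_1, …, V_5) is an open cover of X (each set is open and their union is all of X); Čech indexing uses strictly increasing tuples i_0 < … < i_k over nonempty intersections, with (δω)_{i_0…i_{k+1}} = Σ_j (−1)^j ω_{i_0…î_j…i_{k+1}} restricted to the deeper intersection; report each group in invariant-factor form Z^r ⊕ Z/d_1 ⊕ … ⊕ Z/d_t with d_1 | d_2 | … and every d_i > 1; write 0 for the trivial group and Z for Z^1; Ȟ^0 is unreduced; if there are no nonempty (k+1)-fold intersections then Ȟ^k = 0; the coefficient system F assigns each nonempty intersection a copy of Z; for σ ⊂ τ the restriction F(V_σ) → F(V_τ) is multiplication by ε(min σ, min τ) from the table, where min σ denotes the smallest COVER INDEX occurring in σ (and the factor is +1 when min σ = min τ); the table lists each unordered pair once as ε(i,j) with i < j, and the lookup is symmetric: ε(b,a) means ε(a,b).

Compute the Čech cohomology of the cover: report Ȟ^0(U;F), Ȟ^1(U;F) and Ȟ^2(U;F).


Ȟ^0 = 0, Ȟ^1 = Z/2 and Ȟ^2 = 0

nonempty intersections:
  V12={x2} V15={x11} V23={x9} V34={x7} V45={x8}
C dims 5,5; δ0: rk 5, SNF 1^4·2
Ȟ^0: (5−5)−0=0 ⇒ 0
Ȟ^1: (5−0)−5=0 plus torsion [2] ⇒ Z/2
Ȟ^2: (0−0)−0=0 ⇒ 0


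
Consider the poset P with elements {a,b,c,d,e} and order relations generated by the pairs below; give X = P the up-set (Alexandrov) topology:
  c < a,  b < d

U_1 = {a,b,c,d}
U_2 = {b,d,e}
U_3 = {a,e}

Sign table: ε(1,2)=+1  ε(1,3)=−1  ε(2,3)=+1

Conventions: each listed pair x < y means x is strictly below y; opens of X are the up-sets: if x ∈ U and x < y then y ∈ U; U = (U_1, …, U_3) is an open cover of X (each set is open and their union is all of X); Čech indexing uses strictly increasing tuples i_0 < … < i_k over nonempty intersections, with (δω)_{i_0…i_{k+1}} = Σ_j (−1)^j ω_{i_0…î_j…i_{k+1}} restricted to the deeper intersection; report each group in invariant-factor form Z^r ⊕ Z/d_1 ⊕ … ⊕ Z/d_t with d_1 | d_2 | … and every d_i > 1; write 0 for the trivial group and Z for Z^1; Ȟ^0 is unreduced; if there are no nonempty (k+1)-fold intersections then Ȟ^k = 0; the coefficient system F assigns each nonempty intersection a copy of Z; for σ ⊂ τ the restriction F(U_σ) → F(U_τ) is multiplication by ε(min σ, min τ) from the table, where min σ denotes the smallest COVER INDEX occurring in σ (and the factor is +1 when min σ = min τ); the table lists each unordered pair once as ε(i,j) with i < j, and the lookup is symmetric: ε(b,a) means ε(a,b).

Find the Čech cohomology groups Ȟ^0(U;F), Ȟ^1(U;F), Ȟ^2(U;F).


nerve of the cover:
  U12={b,d} U13={a} U23={e}
C dims 3,3; δ0: rk 3, SNF 1^2·2
Ȟ^0 = (3 − 3) − 0 = 0, so Ȟ^0 ≅ 0
Ȟ^1 = (3 − 0) − 3 = 0 plus torsion [2], so Ȟ^1 ≅ Z/2
Ȟ^2 = (0 − 0) − 0 = 0, so Ȟ^2 ≅ 0

Ȟ^0 ≅ 0, Ȟ^1 ≅ Z/2 and Ȟ^2 ≅ 0


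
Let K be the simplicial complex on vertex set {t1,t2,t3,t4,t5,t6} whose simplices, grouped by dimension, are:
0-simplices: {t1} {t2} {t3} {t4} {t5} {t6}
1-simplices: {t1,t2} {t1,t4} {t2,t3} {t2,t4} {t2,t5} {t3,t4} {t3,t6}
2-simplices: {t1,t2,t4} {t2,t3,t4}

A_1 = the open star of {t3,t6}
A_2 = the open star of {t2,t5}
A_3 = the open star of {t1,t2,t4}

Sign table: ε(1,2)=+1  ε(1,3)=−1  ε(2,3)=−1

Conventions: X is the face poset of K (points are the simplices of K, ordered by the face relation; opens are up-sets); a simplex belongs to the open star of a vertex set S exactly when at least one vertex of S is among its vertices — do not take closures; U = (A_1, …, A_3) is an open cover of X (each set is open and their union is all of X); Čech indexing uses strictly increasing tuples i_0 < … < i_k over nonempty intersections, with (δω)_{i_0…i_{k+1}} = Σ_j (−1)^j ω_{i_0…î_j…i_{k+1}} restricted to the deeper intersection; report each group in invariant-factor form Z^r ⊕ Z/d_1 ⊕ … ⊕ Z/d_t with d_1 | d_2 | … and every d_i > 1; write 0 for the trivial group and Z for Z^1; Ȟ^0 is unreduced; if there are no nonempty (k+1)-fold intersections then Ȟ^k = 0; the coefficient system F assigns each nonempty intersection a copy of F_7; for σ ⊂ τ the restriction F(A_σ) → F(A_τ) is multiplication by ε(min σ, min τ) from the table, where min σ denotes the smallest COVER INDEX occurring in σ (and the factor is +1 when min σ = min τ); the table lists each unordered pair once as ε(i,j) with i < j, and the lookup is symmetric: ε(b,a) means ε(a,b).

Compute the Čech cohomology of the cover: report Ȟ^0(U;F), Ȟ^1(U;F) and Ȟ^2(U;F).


nerve simplices:
  A1={{t3},{t6},{t2,t3},{t3,t4},{t3,t6},{t2,t3,t4}} A2={{t2},{t5},{t1,t2},{t2,t3},{t2,t4},{t2,t5},{t1,t2,t4},{t2,t3,t4}} A3={{t1},{t2},{t4},{t1,t2},{t1,t4},{t2,t3},{t2,t4},{t2,t5},{t3,t4},{t1,t2,t4},{t2,t3,t4}}
  A12={{t2,t3},{t2,t3,t4}} A13={{t2,t3},{t3,t4},{t2,t3,t4}} A23={{t2},{t1,t2},{t2,t3},{t2,t4},{t2,t5},{t1,t2,t4},{t2,t3,t4}}
  A123={{t2,t3},{t2,t3,t4}}
C dims 3,3,1; δ0: rk_F7 2; δ1: rk_F7 1
degree 0: 3−2−0 = 1 → Ȟ^0 ≅ Z/7
degree 1: 3−1−2 = 0 → Ȟ^1 ≅ 0
degree 2: 1−0−1 = 0 → Ȟ^2 ≅ 0

Ȟ^0(U;F) ≅ Z/7,  Ȟ^1(U;F) ≅ 0,  Ȟ^2(U;F) ≅ 0


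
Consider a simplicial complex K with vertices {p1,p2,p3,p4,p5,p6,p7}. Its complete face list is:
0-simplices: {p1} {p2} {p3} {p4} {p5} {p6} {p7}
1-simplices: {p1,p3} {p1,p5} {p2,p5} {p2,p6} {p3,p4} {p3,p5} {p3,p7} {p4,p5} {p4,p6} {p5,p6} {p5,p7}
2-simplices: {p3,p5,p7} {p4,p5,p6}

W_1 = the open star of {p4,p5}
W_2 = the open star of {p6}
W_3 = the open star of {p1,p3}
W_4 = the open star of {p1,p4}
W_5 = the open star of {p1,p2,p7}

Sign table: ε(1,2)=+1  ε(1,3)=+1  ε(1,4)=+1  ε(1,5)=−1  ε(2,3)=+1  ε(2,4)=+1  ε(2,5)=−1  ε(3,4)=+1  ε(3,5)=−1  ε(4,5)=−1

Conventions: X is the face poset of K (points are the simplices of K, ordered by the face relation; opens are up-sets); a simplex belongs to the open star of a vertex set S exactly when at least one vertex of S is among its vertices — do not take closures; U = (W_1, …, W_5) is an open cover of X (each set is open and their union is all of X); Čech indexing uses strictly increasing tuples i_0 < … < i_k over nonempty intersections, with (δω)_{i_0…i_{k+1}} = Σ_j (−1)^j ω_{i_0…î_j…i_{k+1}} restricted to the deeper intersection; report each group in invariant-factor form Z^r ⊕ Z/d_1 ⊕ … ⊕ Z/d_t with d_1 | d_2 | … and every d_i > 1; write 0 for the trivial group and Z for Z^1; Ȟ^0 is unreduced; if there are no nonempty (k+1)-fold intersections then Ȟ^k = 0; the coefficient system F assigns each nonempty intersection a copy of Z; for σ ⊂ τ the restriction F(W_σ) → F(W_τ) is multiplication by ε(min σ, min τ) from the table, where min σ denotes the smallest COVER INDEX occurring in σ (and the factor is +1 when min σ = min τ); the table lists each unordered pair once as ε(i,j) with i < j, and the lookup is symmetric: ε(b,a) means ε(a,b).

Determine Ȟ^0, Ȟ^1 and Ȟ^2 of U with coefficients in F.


nerve simplices:
  W1={{p4},{p5},{p1,p5},{p2,p5},{p3,p4},{p3,p5},{p4,p5},{p4,p6},{p5,p6},{p5,p7},{p3,p5,p7},{p4,p5,p6}} W2={{p6},{p2,p6},{p4,p6},{p5,p6},{p4,p5,p6}} W3={{p1},{p3},{p1,p3},{p1,p5},{p3,p4},{p3,p5},{p3,p7},{p3,p5,p7}} W4={{p1},{p4},{p1,p3},{p1,p5},{p3,p4},{p4,p5},{p4,p6},{p4,p5,p6}} W5={{p1},{p2},{p7},{p1,p3},{p1,p5},{p2,p5},{p2,p6},{p3,p7},{p5,p7},{p3,p5,p7}}
  W12={{p4,p6},{p5,p6},{p4,p5,p6}} W13={{p1,p5},{p3,p4},{p3,p5},{p3,p5,p7}} W14={{p4},{p1,p5},{p3,p4},{p4,p5},{p4,p6},{p4,p5,p6}} W15={{p1,p5},{p2,p5},{p5,p7},{p3,p5,p7}} W24={{p4,p6},{p4,p5,p6}} W25={{p2,p6}} W34={{p1},{p1,p3},{p1,p5},{p3,p4}} W35={{p1},{p1,p3},{p1,p5},{p3,p7},{p3,p5,p7}} W45={{p1},{p1,p3},{p1,p5}}
  W124={{p4,p6},{p4,p5,p6}} W134={{p1,p5},{p3,p4}} W135={{p1,p5},{p3,p5,p7}} W145={{p1,p5}} W345={{p1},{p1,p3},{p1,p5}}
  W1345={{p1,p5}}
C dims 5,9,5,1; δ0: rk 4, SNF 1^4; δ1: rk 4, SNF 1^4; δ2: rk 1, SNF 1^1
degree 0: 5−4−0 = 1 → Ȟ^0 ≅ Z
degree 1: 9−4−4 = 1 → Ȟ^1 ≅ Z
degree 2: 5−1−4 = 0 → Ȟ^2 ≅ 0

Ȟ^0 ≅ Z, Ȟ^1 ≅ Z, Ȟ^2 ≅ 0


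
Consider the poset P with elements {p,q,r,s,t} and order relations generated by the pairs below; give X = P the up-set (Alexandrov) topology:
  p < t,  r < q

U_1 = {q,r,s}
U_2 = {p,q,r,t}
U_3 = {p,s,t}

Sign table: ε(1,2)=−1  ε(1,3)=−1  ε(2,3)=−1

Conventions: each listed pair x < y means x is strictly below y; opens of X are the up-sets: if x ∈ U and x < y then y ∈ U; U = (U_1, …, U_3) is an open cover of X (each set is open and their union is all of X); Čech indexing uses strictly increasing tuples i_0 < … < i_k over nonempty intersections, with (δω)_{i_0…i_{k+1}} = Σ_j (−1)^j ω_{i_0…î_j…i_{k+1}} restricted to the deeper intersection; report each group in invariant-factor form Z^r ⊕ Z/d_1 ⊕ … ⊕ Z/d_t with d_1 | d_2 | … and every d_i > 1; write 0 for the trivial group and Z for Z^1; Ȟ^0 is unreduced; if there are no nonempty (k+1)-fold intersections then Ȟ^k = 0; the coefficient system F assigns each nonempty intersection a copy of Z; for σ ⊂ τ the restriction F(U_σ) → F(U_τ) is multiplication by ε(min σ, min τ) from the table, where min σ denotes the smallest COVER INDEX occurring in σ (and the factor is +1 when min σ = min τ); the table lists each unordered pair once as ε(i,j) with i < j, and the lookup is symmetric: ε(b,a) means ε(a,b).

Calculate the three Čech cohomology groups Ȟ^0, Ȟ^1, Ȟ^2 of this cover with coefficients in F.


cover nerve:
  U12={q,r} U13={s} U23={p,t}
C dims 3,3; δ0: rk 3, SNF 1^2·2
Ȟ^0: (3−3)−0=0 ⇒ 0
Ȟ^1: (3−0)−3=0 plus torsion [2] ⇒ Z/2
Ȟ^2: (0−0)−0=0 ⇒ 0

Ȟ^0 = 0, Ȟ^1 = Z/2 and Ȟ^2 = 0


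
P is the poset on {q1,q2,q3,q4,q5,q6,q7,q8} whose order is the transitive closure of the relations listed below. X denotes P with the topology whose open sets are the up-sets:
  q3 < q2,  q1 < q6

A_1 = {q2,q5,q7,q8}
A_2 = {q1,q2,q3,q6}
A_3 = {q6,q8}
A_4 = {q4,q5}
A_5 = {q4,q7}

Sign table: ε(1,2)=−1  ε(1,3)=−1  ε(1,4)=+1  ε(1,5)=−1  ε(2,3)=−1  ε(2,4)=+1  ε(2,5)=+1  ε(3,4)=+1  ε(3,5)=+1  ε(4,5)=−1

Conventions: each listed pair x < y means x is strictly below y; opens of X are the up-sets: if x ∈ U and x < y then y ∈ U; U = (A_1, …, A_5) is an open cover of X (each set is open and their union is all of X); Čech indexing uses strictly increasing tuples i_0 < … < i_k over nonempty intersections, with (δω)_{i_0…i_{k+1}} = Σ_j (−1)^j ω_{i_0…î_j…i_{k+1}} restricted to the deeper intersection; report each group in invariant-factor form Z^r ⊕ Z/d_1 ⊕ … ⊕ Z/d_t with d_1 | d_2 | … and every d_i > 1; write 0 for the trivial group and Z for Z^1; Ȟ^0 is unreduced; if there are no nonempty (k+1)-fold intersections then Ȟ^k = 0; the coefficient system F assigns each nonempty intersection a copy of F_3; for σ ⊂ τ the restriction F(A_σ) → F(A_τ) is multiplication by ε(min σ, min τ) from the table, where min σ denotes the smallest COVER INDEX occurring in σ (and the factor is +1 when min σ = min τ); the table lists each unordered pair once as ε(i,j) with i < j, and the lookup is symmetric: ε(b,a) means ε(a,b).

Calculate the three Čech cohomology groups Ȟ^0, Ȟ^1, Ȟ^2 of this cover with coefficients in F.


Ȟ^0 = 0; Ȟ^1 = Z/3; Ȟ^2 = 0

cover nerve:
  A12={q2} A13={q8} A14={q5} A15={q7} A23={q6} A45={q4}
C dims 5,6; δ0: rk_F3 5
Ȟ^0: (5−5)−0=0 ⇒ 0
Ȟ^1: (6−0)−5=1 ⇒ Z/3
Ȟ^2: (0−0)−0=0 ⇒ 0
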